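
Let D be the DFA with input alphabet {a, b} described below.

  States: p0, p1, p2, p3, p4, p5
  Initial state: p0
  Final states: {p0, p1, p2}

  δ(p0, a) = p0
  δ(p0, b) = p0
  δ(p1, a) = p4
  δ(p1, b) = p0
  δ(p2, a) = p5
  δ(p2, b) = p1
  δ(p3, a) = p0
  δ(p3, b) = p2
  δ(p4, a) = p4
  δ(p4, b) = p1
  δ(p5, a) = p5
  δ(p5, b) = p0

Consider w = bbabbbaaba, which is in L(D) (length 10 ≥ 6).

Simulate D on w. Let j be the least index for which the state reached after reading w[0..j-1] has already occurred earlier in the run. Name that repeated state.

State sequence: p0 -b-> p0 -b-> p0 -a-> p0 -b-> p0 -b-> p0 -b-> p0 -a-> p0 -a-> p0 -b-> p0 -a-> p0
First repeat at step 1: p0 was already visited.

The earliest repeat is at step j = 1: D is in p0, which it already visited at step i = 0.
Pumping length from the standard proof: p = 6 (the number of states). The repeated state found above gives |xy| = j ≤ 6 and |y| = j − i ≥ 1.

p0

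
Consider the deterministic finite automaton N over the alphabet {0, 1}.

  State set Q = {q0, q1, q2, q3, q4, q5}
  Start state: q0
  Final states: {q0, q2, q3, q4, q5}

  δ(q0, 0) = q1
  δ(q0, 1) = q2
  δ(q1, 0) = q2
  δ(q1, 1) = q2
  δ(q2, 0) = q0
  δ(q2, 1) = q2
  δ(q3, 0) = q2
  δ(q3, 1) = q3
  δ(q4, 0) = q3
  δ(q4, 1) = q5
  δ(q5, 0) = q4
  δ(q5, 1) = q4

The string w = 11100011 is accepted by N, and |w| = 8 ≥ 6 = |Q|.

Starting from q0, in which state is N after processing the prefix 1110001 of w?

q2

Run of N on the first 7 characters of w = 1 1 1 0 0 0 1:
  step 0: q0  (start)
  step 1: q2  (read 1: q0→q2)
  step 2: q2  (read 1: q2→q2)
  step 3: q2  (read 1: q2→q2)
  step 4: q0  (read 0: q2→q0)
  step 5: q1  (read 0: q0→q1)
  step 6: q2  (read 0: q1→q2)
  step 7: q2  (read 1: q2→q2)

After reading 7 characters, N is in state q2.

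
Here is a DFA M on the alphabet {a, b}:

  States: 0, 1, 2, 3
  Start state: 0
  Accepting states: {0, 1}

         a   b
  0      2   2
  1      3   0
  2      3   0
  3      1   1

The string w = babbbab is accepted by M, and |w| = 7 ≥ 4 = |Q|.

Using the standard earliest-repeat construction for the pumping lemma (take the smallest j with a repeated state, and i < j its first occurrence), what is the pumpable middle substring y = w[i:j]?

babb

State sequence: 0 -b-> 2 -a-> 3 -b-> 1 -b-> 0 -b-> 2 -a-> 3 -b-> 1
First repeat at step 4: 0 was already visited.

So i = 0, j = 4, giving x = w[0:0] = ε, y = w[0:4] = babb, z = w[4:7] = bab.
Check: |xy| = 4 ≤ 4 and |y| = 4 ≥ 1. Reading y takes M from 0 back to 0, so every xyⁱz is accepted.
Pumping length from the standard proof: p = 4 (the number of states). The repeated state found above gives |xy| = j ≤ 4 and |y| = j − i ≥ 1.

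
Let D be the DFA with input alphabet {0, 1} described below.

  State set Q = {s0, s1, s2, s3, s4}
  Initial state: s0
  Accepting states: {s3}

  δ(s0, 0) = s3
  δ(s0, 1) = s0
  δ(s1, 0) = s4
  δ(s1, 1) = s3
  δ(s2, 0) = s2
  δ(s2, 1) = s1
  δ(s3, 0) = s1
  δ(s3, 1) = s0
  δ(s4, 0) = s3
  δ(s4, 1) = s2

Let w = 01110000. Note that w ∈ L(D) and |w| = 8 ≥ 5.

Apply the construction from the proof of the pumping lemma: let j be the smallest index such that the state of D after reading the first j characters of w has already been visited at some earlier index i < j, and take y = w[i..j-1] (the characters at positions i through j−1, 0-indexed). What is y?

State sequence: s0 -0-> s3 -1-> s0 -1-> s0 -1-> s0 -0-> s3 -0-> s1 -0-> s4 -0-> s3
First repeat at step 2: s0 was already visited.

So i = 0, j = 2, giving x = w[0:0] = ε, y = w[0:2] = 01, z = w[2:8] = 110000.
Check: |xy| = 2 ≤ 5 and |y| = 2 ≥ 1. Reading y takes D from s0 back to s0, so every xyⁱz is accepted.

01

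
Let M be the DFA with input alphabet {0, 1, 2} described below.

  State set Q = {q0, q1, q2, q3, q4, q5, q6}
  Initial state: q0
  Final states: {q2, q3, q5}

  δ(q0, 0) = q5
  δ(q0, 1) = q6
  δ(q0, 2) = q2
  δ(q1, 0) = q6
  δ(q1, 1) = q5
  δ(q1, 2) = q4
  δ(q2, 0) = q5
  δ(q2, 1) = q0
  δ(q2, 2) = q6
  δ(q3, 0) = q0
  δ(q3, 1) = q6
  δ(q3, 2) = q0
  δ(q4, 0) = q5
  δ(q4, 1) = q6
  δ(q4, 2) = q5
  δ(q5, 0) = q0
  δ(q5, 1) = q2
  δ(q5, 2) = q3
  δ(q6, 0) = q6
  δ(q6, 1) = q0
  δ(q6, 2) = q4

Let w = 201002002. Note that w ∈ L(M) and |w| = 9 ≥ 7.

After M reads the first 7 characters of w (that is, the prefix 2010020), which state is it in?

State sequence: q0 -2-> q2 -0-> q5 -1-> q2 -0-> q5 -0-> q0 -2-> q2 -0-> q5

After reading 7 characters, M is in state q5.

q5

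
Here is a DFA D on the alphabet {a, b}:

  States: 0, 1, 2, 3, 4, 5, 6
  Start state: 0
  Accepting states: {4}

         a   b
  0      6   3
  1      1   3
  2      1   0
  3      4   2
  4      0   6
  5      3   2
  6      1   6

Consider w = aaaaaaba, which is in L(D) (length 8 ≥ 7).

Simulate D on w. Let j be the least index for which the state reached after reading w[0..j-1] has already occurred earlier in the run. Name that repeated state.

State sequence: 0 -a-> 6 -a-> 1 -a-> 1 -a-> 1 -a-> 1 -a-> 1 -b-> 3 -a-> 4
First repeat at step 3: 1 was already visited.

The earliest repeat is at step j = 3: D is in 1, which it already visited at step i = 2.
Pumping length from the standard proof: p = 7 (the number of states). The repeated state found above gives |xy| = j ≤ 7 and |y| = j − i ≥ 1.

1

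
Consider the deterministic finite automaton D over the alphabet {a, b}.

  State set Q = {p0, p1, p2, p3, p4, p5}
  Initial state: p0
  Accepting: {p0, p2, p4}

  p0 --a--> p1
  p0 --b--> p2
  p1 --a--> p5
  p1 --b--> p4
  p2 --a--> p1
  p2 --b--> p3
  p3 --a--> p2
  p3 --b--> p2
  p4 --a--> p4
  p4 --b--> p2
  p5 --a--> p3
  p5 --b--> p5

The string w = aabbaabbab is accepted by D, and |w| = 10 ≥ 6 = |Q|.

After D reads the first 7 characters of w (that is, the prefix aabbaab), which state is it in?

p3

Run of D on the first 7 characters of w = a a b b a a b:
  step 0: p0  (start)
  step 1: p1  (read a: p0→p1)
  step 2: p5  (read a: p1→p5)
  step 3: p5  (read b: p5→p5)
  step 4: p5  (read b: p5→p5)
  step 5: p3  (read a: p5→p3)
  step 6: p2  (read a: p3→p2)
  step 7: p3  (read b: p2→p3)

After reading 7 characters, D is in state p3.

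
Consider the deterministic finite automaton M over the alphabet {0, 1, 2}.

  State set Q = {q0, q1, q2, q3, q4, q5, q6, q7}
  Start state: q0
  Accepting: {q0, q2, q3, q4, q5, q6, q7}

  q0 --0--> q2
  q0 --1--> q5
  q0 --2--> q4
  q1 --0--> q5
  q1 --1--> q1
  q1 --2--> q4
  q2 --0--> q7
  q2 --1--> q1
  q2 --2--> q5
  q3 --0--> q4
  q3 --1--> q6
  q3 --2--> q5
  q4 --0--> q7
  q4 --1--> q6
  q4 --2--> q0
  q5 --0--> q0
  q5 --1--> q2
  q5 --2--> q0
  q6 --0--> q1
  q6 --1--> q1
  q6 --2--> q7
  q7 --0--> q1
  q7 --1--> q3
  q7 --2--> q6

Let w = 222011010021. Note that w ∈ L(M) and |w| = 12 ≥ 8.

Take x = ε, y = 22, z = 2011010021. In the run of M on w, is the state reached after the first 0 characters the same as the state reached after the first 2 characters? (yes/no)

yes

State sequence: q0 -2-> q4 -2-> q0

After x (step 0): q0. After xy (step 2): q0.
They match, so y = 22 drives M around a cycle from q0 back to itself; pumping y any number of times keeps M in q0 before reading z, and xyⁱz ∈ L(M) for every i ≥ 0.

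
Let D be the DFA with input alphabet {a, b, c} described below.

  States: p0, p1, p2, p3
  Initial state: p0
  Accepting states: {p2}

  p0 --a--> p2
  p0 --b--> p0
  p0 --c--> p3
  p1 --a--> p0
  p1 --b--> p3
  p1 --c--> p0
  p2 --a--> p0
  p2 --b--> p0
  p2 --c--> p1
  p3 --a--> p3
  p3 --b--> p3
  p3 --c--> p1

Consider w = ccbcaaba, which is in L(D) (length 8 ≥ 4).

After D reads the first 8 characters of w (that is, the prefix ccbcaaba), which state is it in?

Run of D on the first 8 characters of w = c c b c a a b a:
  step 0: p0  (start)
  step 1: p3  (read c: p0→p3)
  step 2: p1  (read c: p3→p1)
  step 3: p3  (read b: p1→p3)
  step 4: p1  (read c: p3→p1)
  step 5: p0  (read a: p1→p0)
  step 6: p2  (read a: p0→p2)
  step 7: p0  (read b: p2→p0)
  step 8: p2  (read a: p0→p2)

After reading 8 characters, D is in state p2.

p2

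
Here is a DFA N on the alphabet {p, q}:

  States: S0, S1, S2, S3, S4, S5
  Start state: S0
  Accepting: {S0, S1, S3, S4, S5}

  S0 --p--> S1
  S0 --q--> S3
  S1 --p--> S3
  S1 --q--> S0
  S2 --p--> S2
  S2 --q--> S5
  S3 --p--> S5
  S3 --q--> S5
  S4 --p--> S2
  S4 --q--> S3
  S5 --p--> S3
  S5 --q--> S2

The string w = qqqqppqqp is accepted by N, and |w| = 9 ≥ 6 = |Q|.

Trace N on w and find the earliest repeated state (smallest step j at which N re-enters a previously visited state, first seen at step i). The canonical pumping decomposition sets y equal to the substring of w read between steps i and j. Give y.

qq

State sequence: S0 -q-> S3 -q-> S5 -q-> S2 -q-> S5 -p-> S3 -p-> S5 -q-> S2 -q-> S5 -p-> S3
First repeat at step 4: S5 was already visited.

So i = 2, j = 4, giving x = w[0:2] = qq, y = w[2:4] = qq, z = w[4:9] = ppqqp.
Check: |xy| = 4 ≤ 6 and |y| = 2 ≥ 1. Reading y takes N from S5 back to S5, so every xyⁱz is accepted.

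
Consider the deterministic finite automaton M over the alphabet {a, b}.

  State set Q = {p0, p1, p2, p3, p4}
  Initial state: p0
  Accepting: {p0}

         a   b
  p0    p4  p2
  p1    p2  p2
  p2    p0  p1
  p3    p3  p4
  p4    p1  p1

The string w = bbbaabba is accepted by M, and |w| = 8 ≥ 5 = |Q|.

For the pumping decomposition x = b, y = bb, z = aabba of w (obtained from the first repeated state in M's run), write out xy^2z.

xy^2z = b·bb·bb·aabba = bbbbbaabba.
Reading y = bb takes M from p2 back to p2, so after x·y·y the machine is still in p2, and z then leads to the accepting state p0. Hence bbbbbaabba ∈ L(M).

bbbbbaabba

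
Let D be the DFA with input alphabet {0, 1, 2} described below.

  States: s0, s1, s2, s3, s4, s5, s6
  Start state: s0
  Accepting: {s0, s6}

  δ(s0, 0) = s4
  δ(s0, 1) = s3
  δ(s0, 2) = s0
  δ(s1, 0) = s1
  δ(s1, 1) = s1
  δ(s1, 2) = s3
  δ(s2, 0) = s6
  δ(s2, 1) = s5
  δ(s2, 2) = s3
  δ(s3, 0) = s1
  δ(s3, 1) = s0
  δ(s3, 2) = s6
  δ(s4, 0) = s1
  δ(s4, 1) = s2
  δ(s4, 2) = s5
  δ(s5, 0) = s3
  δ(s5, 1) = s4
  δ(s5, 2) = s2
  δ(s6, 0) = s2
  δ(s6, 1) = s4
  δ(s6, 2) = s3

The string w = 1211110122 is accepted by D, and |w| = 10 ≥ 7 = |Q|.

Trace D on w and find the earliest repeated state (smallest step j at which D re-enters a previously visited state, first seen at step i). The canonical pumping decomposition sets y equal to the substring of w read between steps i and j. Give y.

Run of D on w = 1 2 1 1 1 1 0 1 2 2:
  step 0: s0  (start)
  step 1: s3  (read 1: s0→s3)
  step 2: s6  (read 2: s3→s6)
  step 3: s4  (read 1: s6→s4)
  step 4: s2  (read 1: s4→s2)
  step 5: s5  (read 1: s2→s5)
  step 6: s4  (read 1: s5→s4)   ← first repeat (s4 seen earlier)
  step 7: s1  (read 0: s4→s1)
  step 8: s1  (read 1: s1→s1)
  step 9: s3  (read 2: s1→s3)
  step 10: s6  (read 2: s3→s6)

So i = 3, j = 6, giving x = w[0:3] = 121, y = w[3:6] = 111, z = w[6:10] = 0122.
Check: |xy| = 6 ≤ 7 and |y| = 3 ≥ 1. Reading y takes D from s4 back to s4, so every xyⁱz is accepted.

111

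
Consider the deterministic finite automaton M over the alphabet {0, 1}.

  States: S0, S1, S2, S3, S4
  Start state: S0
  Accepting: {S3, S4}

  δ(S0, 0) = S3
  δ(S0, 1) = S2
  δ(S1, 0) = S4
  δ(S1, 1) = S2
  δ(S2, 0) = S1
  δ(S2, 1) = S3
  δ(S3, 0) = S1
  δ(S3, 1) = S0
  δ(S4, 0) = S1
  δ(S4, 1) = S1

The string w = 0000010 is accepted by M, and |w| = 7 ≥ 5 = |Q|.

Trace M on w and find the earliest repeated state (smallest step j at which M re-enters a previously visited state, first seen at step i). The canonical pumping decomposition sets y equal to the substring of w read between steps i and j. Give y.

00

State sequence: S0 -0-> S3 -0-> S1 -0-> S4 -0-> S1 -0-> S4 -1-> S1 -0-> S4
First repeat at step 4: S1 was already visited.

So i = 2, j = 4, giving x = w[0:2] = 00, y = w[2:4] = 00, z = w[4:7] = 010.
Check: |xy| = 4 ≤ 5 and |y| = 2 ≥ 1. Reading y takes M from S1 back to S1, so every xyⁱz is accepted.
With |Q| = 5, pigeonhole forces a state repeat no later than step 5; the substring read between the first and second visits to that state can be pumped.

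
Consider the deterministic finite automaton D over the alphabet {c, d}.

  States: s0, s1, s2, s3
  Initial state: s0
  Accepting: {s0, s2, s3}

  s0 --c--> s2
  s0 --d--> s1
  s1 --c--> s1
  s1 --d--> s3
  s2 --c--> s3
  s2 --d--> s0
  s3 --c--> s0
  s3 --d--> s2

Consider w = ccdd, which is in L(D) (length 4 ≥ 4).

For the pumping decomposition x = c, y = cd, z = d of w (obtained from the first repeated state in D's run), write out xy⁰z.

cd

xy⁰z = xz = c·d = cd.
Reading y = cd takes D from s2 back to s2, so after x the machine is still in s2, and z then leads to the accepting state s0. Hence cd ∈ L(D).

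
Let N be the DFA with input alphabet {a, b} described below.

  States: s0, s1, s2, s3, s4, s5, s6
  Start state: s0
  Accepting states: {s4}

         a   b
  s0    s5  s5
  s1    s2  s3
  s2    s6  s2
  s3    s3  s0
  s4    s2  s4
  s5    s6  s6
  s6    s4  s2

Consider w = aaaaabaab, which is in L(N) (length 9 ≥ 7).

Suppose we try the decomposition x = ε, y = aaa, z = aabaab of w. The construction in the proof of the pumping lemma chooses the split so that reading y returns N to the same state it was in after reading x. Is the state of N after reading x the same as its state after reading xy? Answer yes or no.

State sequence: s0 -a-> s5 -a-> s6 -a-> s4

After x (step 0): s0. After xy (step 3): s4.
They differ (s0 ≠ s4), so y is not a cycle from the state after x; this split is not the one the pumping-lemma construction produces, and pumping y need not keep the string in L(N).

no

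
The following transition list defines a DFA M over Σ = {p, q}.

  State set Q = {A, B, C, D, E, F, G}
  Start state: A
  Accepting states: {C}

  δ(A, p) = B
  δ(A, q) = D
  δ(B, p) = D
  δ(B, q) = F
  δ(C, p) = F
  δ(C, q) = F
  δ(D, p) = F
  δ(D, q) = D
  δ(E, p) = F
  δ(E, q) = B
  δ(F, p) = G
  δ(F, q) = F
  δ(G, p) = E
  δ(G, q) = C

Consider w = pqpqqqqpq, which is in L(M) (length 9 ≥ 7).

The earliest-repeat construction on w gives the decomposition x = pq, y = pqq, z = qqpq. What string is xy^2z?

pqpqqpqqqqpq

xy^2z = pq·pqq·pqq·qqpq = pqpqqpqqqqpq.
Reading y = pqq takes M from F back to F, so after x·y·y the machine is still in F, and z then leads to the accepting state C. Hence pqpqqpqqqqpq ∈ L(M).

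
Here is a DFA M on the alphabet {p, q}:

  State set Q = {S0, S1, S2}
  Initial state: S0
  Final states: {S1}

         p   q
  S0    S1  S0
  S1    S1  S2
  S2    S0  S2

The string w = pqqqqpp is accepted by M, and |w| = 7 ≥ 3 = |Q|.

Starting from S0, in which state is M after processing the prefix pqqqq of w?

S2

Run of M on the first 5 characters of w = p q q q q:
  step 0: S0  (start)
  step 1: S1  (read p: S0→S1)
  step 2: S2  (read q: S1→S2)
  step 3: S2  (read q: S2→S2)
  step 4: S2  (read q: S2→S2)
  step 5: S2  (read q: S2→S2)

After reading 5 characters, M is in state S2.
(This kind of state-tracing is the core of the pumping-lemma construction: with 3 states, pigeonhole forces a repeat within the first 3 steps.)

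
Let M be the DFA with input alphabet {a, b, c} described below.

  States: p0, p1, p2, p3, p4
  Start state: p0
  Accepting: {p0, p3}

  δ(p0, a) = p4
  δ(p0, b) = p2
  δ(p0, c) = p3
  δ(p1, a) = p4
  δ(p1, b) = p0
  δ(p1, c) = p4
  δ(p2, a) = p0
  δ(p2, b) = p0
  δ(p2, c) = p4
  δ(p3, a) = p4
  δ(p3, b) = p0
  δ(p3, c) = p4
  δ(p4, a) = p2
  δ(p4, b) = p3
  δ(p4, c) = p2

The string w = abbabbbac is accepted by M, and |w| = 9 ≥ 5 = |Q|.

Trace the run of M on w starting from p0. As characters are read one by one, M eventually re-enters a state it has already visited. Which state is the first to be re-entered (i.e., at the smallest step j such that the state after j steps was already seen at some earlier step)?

p0

Run of M on w = a b b a b b b a c:
  step 0: p0  (start)
  step 1: p4  (read a: p0→p4)
  step 2: p3  (read b: p4→p3)
  step 3: p0  (read b: p3→p0)   ← first repeat (p0 seen earlier)
  step 4: p4  (read a: p0→p4)
  step 5: p3  (read b: p4→p3)
  step 6: p0  (read b: p3→p0)
  step 7: p2  (read b: p0→p2)
  step 8: p0  (read a: p2→p0)
  step 9: p3  (read c: p0→p3)

The earliest repeat is at step j = 3: M is in p0, which it already visited at step i = 0.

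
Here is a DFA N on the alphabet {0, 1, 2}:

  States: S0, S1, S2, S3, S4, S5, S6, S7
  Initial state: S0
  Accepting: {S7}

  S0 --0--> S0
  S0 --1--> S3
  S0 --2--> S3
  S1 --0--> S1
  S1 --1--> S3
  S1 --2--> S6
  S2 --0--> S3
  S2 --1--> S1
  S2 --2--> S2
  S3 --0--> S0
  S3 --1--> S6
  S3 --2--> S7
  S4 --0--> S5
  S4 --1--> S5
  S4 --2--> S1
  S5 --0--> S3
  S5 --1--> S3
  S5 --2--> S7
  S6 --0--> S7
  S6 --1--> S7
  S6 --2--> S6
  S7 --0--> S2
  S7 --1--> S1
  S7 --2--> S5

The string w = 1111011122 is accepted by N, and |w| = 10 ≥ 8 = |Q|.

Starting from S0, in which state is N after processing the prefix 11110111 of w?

S7

State sequence: S0 -1-> S3 -1-> S6 -1-> S7 -1-> S1 -0-> S1 -1-> S3 -1-> S6 -1-> S7

After reading 8 characters, N is in state S7.
(This kind of state-tracing is the core of the pumping-lemma construction: with 8 states, pigeonhole forces a repeat within the first 8 steps.)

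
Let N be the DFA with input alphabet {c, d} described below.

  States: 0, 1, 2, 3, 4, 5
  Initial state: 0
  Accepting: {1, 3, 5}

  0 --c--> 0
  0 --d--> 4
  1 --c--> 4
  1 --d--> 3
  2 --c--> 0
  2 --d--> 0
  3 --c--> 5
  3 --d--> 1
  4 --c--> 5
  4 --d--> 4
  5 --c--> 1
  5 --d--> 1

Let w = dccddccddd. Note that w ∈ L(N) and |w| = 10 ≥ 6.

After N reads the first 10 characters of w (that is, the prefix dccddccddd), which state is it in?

1

State sequence: 0 -d-> 4 -c-> 5 -c-> 1 -d-> 3 -d-> 1 -c-> 4 -c-> 5 -d-> 1 -d-> 3 -d-> 1

After reading 10 characters, N is in state 1.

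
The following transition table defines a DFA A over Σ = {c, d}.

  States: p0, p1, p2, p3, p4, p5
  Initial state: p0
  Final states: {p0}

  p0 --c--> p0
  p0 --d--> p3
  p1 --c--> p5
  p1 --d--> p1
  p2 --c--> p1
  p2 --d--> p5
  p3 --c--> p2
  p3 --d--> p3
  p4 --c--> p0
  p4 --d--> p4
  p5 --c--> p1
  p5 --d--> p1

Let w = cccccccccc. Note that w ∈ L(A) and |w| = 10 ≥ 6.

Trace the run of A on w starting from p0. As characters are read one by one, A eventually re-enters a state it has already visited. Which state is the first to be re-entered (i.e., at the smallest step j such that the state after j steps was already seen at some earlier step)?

p0

Run of A on w = c c c c c c c c c c:
  step 0: p0  (start)
  step 1: p0  (read c: p0→p0)   ← first repeat (p0 seen earlier)
  step 2: p0  (read c: p0→p0)
  step 3: p0  (read c: p0→p0)
  step 4: p0  (read c: p0→p0)
  step 5: p0  (read c: p0→p0)
  step 6: p0  (read c: p0→p0)
  step 7: p0  (read c: p0→p0)
  step 8: p0  (read c: p0→p0)
  step 9: p0  (read c: p0→p0)
  step 10: p0  (read c: p0→p0)

The earliest repeat is at step j = 1: A is in p0, which it already visited at step i = 0.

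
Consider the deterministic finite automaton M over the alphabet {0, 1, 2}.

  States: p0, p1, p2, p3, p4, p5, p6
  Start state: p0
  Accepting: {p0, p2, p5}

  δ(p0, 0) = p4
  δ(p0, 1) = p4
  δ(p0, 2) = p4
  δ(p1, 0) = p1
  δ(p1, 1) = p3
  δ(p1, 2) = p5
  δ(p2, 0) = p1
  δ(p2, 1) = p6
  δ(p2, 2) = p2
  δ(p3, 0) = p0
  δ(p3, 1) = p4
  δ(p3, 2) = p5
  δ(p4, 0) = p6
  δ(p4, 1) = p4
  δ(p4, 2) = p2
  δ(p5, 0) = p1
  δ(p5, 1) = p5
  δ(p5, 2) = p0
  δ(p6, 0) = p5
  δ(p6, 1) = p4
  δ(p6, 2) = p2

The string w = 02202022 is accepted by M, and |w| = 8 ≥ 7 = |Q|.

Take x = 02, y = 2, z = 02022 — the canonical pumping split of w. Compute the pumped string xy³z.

xy^3z = 02·2·2·2·02022 = 0222202022.
Reading y = 2 takes M from p2 back to p2, so after x·y·y·y the machine is still in p2, and z then leads to the accepting state p0. Hence 0222202022 ∈ L(M).

0222202022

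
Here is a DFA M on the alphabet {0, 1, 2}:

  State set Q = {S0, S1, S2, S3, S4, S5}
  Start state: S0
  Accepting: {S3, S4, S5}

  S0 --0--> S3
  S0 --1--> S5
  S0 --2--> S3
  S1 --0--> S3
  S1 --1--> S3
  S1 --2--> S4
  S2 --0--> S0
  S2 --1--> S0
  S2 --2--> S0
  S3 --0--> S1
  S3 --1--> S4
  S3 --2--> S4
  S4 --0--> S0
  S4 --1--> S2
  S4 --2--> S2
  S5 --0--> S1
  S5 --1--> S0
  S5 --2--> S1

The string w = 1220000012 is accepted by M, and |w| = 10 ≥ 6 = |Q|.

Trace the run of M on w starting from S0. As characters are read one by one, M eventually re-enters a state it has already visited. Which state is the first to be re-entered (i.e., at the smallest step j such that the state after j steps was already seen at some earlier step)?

State sequence: S0 -1-> S5 -2-> S1 -2-> S4 -0-> S0 -0-> S3 -0-> S1 -0-> S3 -0-> S1 -1-> S3 -2-> S4
First repeat at step 4: S0 was already visited.

The earliest repeat is at step j = 4: M is in S0, which it already visited at step i = 0.
Pumping length from the standard proof: p = 6 (the number of states). The repeated state found above gives |xy| = j ≤ 6 and |y| = j − i ≥ 1.

S0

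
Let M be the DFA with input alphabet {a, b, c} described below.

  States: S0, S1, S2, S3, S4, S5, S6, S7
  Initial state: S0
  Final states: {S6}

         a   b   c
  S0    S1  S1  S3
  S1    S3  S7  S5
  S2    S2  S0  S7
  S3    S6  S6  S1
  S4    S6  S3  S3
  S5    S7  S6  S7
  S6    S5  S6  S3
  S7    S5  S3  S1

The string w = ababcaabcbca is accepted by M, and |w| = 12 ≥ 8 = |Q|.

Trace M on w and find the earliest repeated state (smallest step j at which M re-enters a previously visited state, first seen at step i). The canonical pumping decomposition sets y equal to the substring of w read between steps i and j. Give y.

ca

State sequence: S0 -a-> S1 -b-> S7 -a-> S5 -b-> S6 -c-> S3 -a-> S6 -a-> S5 -b-> S6 -c-> S3 -b-> S6 -c-> S3 -a-> S6
First repeat at step 6: S6 was already visited.

So i = 4, j = 6, giving x = w[0:4] = abab, y = w[4:6] = ca, z = w[6:12] = abcbca.
Check: |xy| = 6 ≤ 8 and |y| = 2 ≥ 1. Reading y takes M from S6 back to S6, so every xyⁱz is accepted.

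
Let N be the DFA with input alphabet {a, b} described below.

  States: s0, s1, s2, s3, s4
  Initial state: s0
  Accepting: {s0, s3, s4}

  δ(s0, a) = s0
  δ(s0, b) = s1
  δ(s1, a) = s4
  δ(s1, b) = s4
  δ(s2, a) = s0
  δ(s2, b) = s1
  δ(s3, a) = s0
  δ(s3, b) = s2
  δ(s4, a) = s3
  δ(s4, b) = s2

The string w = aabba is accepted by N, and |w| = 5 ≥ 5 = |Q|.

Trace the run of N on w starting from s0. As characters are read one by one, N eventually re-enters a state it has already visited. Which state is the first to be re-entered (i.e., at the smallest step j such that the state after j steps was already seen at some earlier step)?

State sequence: s0 -a-> s0 -a-> s0 -b-> s1 -b-> s4 -a-> s3
First repeat at step 1: s0 was already visited.

The earliest repeat is at step j = 1: N is in s0, which it already visited at step i = 0.

s0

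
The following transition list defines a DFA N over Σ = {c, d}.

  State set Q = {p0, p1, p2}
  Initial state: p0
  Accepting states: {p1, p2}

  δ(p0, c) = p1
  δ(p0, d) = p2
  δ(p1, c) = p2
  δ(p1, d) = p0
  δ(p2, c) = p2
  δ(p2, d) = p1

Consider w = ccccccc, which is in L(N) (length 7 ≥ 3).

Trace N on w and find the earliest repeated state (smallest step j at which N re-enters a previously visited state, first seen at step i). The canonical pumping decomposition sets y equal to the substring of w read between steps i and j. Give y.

c

State sequence: p0 -c-> p1 -c-> p2 -c-> p2 -c-> p2 -c-> p2 -c-> p2 -c-> p2
First repeat at step 3: p2 was already visited.

So i = 2, j = 3, giving x = w[0:2] = cc, y = w[2:3] = c, z = w[3:7] = cccc.
Check: |xy| = 3 ≤ 3 and |y| = 1 ≥ 1. Reading y takes N from p2 back to p2, so every xyⁱz is accepted.
With |Q| = 3, pigeonhole forces a state repeat no later than step 3; the substring read between the first and second visits to that state can be pumped.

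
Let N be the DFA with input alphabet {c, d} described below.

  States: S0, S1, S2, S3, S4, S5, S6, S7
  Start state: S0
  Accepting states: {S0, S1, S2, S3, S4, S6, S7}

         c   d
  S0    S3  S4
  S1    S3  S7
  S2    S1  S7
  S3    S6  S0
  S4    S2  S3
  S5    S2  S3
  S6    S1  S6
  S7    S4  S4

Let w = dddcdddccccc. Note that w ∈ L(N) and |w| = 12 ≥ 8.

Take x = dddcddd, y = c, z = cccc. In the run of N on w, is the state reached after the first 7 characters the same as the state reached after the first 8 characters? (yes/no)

no

State sequence: S0 -d-> S4 -d-> S3 -d-> S0 -c-> S3 -d-> S0 -d-> S4 -d-> S3 -c-> S6

After x (step 7): S3. After xy (step 8): S6.
They differ (S3 ≠ S6), so y is not a cycle from the state after x; this split is not the one the pumping-lemma construction produces, and pumping y need not keep the string in L(N).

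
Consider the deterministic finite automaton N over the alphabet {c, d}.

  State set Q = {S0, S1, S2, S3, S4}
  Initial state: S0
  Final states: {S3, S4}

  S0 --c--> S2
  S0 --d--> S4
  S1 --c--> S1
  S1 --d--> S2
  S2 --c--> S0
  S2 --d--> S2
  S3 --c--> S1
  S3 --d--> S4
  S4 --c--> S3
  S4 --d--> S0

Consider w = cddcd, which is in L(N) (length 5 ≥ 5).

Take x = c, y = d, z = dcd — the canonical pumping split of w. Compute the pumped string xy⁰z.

cdcd

xy⁰z = xz = c·dcd = cdcd.
Reading y = d takes N from S2 back to S2, so after x the machine is still in S2, and z then leads to the accepting state S4. Hence cdcd ∈ L(N).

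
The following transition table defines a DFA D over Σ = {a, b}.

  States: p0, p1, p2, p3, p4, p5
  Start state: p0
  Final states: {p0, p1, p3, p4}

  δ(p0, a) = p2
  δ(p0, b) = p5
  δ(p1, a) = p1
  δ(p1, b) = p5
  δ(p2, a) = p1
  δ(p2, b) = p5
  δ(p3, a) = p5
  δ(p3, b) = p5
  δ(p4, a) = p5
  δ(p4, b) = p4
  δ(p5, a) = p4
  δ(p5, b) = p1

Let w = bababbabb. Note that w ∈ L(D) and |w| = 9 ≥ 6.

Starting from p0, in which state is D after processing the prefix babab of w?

State sequence: p0 -b-> p5 -a-> p4 -b-> p4 -a-> p5 -b-> p1

After reading 5 characters, D is in state p1.
(This kind of state-tracing is the core of the pumping-lemma construction: with 6 states, pigeonhole forces a repeat within the first 6 steps.)

p1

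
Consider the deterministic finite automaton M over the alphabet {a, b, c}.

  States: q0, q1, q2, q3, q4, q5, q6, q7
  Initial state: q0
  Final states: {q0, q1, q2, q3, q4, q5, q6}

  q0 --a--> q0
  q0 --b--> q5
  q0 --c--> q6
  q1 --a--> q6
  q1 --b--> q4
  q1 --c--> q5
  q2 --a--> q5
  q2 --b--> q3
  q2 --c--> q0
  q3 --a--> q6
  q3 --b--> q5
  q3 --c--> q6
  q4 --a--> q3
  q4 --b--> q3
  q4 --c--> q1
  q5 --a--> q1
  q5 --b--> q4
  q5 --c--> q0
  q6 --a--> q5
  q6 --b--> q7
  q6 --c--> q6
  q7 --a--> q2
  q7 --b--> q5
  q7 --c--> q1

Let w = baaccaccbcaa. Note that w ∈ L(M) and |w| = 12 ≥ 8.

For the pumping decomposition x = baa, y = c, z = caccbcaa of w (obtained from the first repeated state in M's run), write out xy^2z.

xy^2z = baa·c·c·caccbcaa = baacccaccbcaa.
Reading y = c takes M from q6 back to q6, so after x·y·y the machine is still in q6, and z then leads to the accepting state q5. Hence baacccaccbcaa ∈ L(M).

baacccaccbcaa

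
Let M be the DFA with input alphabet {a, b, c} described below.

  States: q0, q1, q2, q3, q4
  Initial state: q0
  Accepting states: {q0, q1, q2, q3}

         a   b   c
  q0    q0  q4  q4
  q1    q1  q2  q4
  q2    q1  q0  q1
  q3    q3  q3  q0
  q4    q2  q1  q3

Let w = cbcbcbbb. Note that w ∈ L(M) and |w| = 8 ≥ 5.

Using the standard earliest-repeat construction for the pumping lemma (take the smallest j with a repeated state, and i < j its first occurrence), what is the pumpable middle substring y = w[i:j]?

Run of M on w = c b c b c b b b:
  step 0: q0  (start)
  step 1: q4  (read c: q0→q4)
  step 2: q1  (read b: q4→q1)
  step 3: q4  (read c: q1→q4)   ← first repeat (q4 seen earlier)
  step 4: q1  (read b: q4→q1)
  step 5: q4  (read c: q1→q4)
  step 6: q1  (read b: q4→q1)
  step 7: q2  (read b: q1→q2)
  step 8: q0  (read b: q2→q0)

So i = 1, j = 3, giving x = w[0:1] = c, y = w[1:3] = bc, z = w[3:8] = bcbbb.
Check: |xy| = 3 ≤ 5 and |y| = 2 ≥ 1. Reading y takes M from q4 back to q4, so every xyⁱz is accepted.

bc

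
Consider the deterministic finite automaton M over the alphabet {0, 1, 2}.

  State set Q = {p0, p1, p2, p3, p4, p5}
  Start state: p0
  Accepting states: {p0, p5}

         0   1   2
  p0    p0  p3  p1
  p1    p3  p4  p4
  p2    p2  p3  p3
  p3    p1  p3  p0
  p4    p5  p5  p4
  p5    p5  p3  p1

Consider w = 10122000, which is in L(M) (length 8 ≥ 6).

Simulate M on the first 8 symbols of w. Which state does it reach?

State sequence: p0 -1-> p3 -0-> p1 -1-> p4 -2-> p4 -2-> p4 -0-> p5 -0-> p5 -0-> p5

After reading 8 characters, M is in state p5.

p5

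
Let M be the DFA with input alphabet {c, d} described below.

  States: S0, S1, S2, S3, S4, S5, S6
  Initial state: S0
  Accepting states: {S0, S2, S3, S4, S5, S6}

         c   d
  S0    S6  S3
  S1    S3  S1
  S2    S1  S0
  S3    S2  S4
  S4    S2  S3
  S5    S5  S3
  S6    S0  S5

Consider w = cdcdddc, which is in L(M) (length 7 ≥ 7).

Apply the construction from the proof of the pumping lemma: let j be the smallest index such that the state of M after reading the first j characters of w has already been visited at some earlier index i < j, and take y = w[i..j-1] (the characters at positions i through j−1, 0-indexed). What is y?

Run of M on w = c d c d d d c:
  step 0: S0  (start)
  step 1: S6  (read c: S0→S6)
  step 2: S5  (read d: S6→S5)
  step 3: S5  (read c: S5→S5)   ← first repeat (S5 seen earlier)
  step 4: S3  (read d: S5→S3)
  step 5: S4  (read d: S3→S4)
  step 6: S3  (read d: S4→S3)
  step 7: S2  (read c: S3→S2)

So i = 2, j = 3, giving x = w[0:2] = cd, y = w[2:3] = c, z = w[3:7] = dddc.
Check: |xy| = 3 ≤ 7 and |y| = 1 ≥ 1. Reading y takes M from S5 back to S5, so every xyⁱz is accepted.

c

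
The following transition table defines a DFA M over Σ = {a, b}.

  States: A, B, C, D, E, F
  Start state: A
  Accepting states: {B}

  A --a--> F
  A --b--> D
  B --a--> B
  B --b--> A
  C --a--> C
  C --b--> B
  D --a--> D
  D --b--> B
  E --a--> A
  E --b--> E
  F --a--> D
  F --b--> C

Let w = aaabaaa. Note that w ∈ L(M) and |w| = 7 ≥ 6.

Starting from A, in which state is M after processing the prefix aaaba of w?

Run of M on the first 5 characters of w = a a a b a:
  step 0: A  (start)
  step 1: F  (read a: A→F)
  step 2: D  (read a: F→D)
  step 3: D  (read a: D→D)
  step 4: B  (read b: D→B)
  step 5: B  (read a: B→B)

After reading 5 characters, M is in state B.
(This kind of state-tracing is the core of the pumping-lemma construction: with 6 states, pigeonhole forces a repeat within the first 6 steps.)

B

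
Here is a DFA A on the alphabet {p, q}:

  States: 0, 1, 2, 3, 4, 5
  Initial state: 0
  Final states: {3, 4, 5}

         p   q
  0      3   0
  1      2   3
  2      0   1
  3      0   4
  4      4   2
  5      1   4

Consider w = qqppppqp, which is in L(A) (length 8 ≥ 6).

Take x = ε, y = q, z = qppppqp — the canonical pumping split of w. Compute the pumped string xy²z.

qqqppppqp

xy^2z = ε·q·q·qppppqp = qqqppppqp.
Reading y = q takes A from 0 back to 0, so after x·y·y the machine is still in 0, and z then leads to the accepting state 3. Hence qqqppppqp ∈ L(A).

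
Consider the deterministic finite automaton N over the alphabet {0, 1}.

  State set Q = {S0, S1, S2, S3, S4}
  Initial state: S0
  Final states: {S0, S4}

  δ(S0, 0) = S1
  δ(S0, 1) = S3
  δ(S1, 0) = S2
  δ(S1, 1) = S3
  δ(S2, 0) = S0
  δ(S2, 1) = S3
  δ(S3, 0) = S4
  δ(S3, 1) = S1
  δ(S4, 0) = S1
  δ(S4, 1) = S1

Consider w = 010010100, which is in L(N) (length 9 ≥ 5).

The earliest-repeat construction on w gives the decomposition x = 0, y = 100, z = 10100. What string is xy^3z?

010010010010100

xy^3z = 0·100·100·100·10100 = 010010010010100.
Reading y = 100 takes N from S1 back to S1, so after x·y·y·y the machine is still in S1, and z then leads to the accepting state S0. Hence 010010010010100 ∈ L(N).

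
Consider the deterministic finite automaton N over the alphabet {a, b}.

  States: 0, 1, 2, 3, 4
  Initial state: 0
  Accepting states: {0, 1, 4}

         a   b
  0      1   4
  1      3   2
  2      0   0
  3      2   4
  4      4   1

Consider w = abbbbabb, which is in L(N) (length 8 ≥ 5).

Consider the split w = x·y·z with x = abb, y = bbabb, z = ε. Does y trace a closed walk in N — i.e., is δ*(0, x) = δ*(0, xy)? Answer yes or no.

no

State sequence: 0 -a-> 1 -b-> 2 -b-> 0 -b-> 4 -b-> 1 -a-> 3 -b-> 4 -b-> 1

After x (step 3): 0. After xy (step 8): 1.
They differ (0 ≠ 1), so y is not a cycle from the state after x; this split is not the one the pumping-lemma construction produces, and pumping y need not keep the string in L(N).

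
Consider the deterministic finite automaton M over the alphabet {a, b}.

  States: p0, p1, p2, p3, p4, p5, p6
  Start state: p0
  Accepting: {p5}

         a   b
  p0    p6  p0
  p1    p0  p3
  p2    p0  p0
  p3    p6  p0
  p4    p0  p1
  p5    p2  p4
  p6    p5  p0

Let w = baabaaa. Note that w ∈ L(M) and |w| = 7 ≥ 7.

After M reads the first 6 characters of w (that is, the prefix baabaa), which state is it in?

p6

State sequence: p0 -b-> p0 -a-> p6 -a-> p5 -b-> p4 -a-> p0 -a-> p6

After reading 6 characters, M is in state p6.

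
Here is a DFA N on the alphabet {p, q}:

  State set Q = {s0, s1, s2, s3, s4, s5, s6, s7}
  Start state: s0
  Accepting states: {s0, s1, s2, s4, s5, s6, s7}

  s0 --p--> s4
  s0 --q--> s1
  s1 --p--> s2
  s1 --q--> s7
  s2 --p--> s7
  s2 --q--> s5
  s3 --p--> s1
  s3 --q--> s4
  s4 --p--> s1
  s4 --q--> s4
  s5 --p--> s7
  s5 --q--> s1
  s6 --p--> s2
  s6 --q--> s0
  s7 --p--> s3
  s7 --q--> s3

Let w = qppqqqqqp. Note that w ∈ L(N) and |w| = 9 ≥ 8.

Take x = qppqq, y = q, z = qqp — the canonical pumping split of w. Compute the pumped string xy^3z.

qppqqqqqqqp

xy^3z = qppqq·q·q·q·qqp = qppqqqqqqqp.
Reading y = q takes N from s4 back to s4, so after x·y·y·y the machine is still in s4, and z then leads to the accepting state s1. Hence qppqqqqqqqp ∈ L(N).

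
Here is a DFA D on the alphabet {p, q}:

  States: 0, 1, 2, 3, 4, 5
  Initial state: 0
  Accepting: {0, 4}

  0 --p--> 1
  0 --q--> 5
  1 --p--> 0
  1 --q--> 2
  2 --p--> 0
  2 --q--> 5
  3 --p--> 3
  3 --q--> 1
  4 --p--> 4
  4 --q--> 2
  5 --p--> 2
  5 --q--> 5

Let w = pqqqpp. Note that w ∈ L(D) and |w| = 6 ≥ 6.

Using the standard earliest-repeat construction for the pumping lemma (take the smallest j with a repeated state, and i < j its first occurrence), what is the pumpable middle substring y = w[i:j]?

Run of D on w = p q q q p p:
  step 0: 0  (start)
  step 1: 1  (read p: 0→1)
  step 2: 2  (read q: 1→2)
  step 3: 5  (read q: 2→5)
  step 4: 5  (read q: 5→5)   ← first repeat (5 seen earlier)
  step 5: 2  (read p: 5→2)
  step 6: 0  (read p: 2→0)

So i = 3, j = 4, giving x = w[0:3] = pqq, y = w[3:4] = q, z = w[4:6] = pp.
Check: |xy| = 4 ≤ 6 and |y| = 1 ≥ 1. Reading y takes D from 5 back to 5, so every xyⁱz is accepted.
Since D has 6 states, any run of length ≥ 6 visits 6+1 states, so by pigeonhole some state repeats within the first 6 steps — that repeat gives the pumpable loop.

q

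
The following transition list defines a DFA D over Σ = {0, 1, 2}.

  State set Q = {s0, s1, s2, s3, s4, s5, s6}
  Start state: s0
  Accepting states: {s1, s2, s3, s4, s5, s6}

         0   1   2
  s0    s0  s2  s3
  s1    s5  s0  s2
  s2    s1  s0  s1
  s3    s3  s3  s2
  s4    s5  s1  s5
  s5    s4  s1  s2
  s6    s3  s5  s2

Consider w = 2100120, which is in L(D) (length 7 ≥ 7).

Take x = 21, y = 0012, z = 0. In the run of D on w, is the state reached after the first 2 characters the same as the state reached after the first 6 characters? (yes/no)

no

Run of D on the first 6 characters of w = 2 1 0 0 1 2:
  step 0: s0  (start)
  step 1: s3  (read 2: s0→s3)
  step 2: s3  (read 1: s3→s3)
  step 3: s3  (read 0: s3→s3)
  step 4: s3  (read 0: s3→s3)
  step 5: s3  (read 1: s3→s3)
  step 6: s2  (read 2: s3→s2)

After x (step 2): s3. After xy (step 6): s2.
They differ (s3 ≠ s2), so y is not a cycle from the state after x; this split is not the one the pumping-lemma construction produces, and pumping y need not keep the string in L(D).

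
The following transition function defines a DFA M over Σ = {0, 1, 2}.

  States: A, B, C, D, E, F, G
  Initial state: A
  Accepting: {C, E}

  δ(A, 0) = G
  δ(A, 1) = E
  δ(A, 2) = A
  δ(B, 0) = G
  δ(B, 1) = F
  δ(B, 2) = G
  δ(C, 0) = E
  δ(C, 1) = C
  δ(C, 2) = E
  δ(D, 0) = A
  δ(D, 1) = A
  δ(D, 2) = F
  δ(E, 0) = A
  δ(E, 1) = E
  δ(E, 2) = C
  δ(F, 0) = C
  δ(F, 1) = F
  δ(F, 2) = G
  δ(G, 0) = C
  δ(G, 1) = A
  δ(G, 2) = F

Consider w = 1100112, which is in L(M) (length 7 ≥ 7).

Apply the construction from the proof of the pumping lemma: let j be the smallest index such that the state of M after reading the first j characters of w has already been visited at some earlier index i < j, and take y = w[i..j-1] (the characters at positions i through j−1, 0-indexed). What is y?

State sequence: A -1-> E -1-> E -0-> A -0-> G -1-> A -1-> E -2-> C
First repeat at step 2: E was already visited.

So i = 1, j = 2, giving x = w[0:1] = 1, y = w[1:2] = 1, z = w[2:7] = 00112.
Check: |xy| = 2 ≤ 7 and |y| = 1 ≥ 1. Reading y takes M from E back to E, so every xyⁱz is accepted.

1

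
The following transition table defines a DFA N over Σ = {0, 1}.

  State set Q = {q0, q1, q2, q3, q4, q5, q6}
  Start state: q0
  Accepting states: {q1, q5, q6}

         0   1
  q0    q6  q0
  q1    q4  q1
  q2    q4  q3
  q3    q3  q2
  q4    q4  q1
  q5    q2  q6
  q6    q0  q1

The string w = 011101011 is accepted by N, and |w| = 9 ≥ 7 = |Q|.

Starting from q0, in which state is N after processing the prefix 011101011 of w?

q1

State sequence: q0 -0-> q6 -1-> q1 -1-> q1 -1-> q1 -0-> q4 -1-> q1 -0-> q4 -1-> q1 -1-> q1

After reading 9 characters, N is in state q1.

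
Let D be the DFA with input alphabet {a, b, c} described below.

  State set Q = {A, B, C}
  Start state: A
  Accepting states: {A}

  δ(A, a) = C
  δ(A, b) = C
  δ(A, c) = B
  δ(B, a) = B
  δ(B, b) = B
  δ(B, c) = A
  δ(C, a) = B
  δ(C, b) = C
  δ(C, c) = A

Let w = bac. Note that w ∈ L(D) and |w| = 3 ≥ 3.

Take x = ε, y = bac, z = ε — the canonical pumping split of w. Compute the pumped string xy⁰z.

xy⁰z = xz = ε·ε = ε.
Reading y = bac takes D from A back to A, so after x the machine is still in A, and z then leads to the accepting state A. Hence ε ∈ L(D).

ε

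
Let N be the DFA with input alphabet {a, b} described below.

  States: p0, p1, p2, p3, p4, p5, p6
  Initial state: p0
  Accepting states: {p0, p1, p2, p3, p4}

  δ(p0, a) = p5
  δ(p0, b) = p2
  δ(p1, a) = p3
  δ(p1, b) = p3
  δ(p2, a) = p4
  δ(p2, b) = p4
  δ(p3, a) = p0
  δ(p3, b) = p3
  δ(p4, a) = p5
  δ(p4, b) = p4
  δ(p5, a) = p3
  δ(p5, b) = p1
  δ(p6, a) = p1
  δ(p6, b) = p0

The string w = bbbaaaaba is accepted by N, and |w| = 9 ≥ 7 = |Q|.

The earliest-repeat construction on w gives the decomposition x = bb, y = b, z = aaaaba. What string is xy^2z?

xy^2z = bb·b·b·aaaaba = bbbbaaaaba.
Reading y = b takes N from p4 back to p4, so after x·y·y the machine is still in p4, and z then leads to the accepting state p3. Hence bbbbaaaaba ∈ L(N).

bbbbaaaaba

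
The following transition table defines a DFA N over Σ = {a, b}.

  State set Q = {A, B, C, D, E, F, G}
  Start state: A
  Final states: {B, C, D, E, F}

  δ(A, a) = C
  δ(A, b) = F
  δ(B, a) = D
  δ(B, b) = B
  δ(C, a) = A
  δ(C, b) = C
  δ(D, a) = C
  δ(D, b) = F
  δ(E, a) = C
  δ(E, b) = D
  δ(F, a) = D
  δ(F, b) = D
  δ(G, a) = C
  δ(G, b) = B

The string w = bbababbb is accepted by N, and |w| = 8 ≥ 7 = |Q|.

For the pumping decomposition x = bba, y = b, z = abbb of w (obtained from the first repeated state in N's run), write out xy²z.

xy^2z = bba·b·b·abbb = bbabbabbb.
Reading y = b takes N from C back to C, so after x·y·y the machine is still in C, and z then leads to the accepting state F. Hence bbabbabbb ∈ L(N).

bbabbabbb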